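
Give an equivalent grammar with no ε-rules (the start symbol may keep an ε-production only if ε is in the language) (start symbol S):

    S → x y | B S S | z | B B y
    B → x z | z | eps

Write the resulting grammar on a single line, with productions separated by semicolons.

Nullable nonterminals: {B}.
ε ∉ L(G), so no ε-production is kept.
Expand every rule over subsets of its nullable positions: S → B S S gives B S S | S S. S → B B y gives B B y | B y | y.

S → x y | B S S | S S | z | B B y | B y | y; B → x z | z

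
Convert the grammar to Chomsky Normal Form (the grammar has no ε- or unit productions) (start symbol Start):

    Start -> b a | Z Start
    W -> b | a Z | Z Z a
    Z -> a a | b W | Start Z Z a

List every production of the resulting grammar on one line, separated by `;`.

Introduce a nonterminal for each terminal appearing in a rule of length ≥ 2: X1 → b, X2 → a.
Binarize each right-hand side of length ≥ 3 by chaining fresh nonterminals (Y1, Y2, …): affected rules were W → Z Z X2; Z → Start Z Z X2.

Start -> X1 X2 | Z Start; W -> b | X2 Z | Z Y1; Z -> X2 X2 | X1 W | Start Y2; X1 -> b; X2 -> a; Y1 -> Z X2; Y2 -> Z Y3; Y3 -> Z X2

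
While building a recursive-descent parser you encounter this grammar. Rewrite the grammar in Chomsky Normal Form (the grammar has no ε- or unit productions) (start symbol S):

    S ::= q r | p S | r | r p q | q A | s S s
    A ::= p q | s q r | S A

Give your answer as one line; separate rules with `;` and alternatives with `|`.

Introduce a nonterminal for each terminal appearing in a rule of length ≥ 2: X1 → q, X2 → r, X3 → p, X4 → s.
Binarize each right-hand side of length ≥ 3 by chaining fresh nonterminals (Y1, Y2, …): affected rules were S → X2 X3 X1; S → X4 S X4; A → X4 X1 X2.

S ::= X1 X2 | X3 S | r | X2 Y1 | X1 A | X4 Y2; A ::= X3 X1 | X4 Y3 | S A; X1 ::= q; X2 ::= r; X3 ::= p; X4 ::= s; Y1 ::= X3 X1; Y2 ::= S X4; Y3 ::= X1 X2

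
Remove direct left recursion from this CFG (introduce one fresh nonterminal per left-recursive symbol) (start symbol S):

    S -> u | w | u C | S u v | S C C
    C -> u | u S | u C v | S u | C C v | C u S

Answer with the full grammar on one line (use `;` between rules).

Left recursion appears on S, C.
For S: α = {u v, C C}, β = {u, w, u C}. Rewrite as S → β S' and S' → α S' | ε.
For C: α = {C v, u S}, β = {u, u S, u C v, S u}. Rewrite as C → β C' and C' → α C' | ε.

S -> u S' | w S' | u C S'; C -> u C' | u S C' | u C v C' | S u C'; S' -> u v S' | C C S' | ε; C' -> C v C' | u S C' | ε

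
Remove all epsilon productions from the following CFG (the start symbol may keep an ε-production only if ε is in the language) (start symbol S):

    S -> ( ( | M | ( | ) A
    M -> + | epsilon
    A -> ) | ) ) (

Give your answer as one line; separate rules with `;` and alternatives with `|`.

The nullable symbols are {M, S}.
ε ∈ L(G) since S is nullable, so keep S → ε.

S -> ( ( | M | ( | ) A | ε; M -> +; A -> ) | ) ) (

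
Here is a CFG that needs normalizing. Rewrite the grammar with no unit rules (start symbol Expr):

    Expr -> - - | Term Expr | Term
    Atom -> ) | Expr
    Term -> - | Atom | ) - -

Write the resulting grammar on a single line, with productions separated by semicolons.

Expr -> - | ) - - | ) | - - | Term Expr; Atom -> - | ) - - | ) | - - | Term Expr; Term -> - | ) - - | ) | - - | Term Expr

Unit pairs: Atom ⇒* {Expr, Term}; Expr ⇒* {Atom, Term}; Term ⇒* {Atom, Expr}.
For each unit pair (A, B), copy every non-unit production of B to A, then drop all unit productions.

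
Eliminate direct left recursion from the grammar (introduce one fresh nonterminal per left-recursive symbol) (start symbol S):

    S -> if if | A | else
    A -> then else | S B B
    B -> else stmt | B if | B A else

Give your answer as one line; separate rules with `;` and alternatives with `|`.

S -> if if | A | else; A -> then else | S B B; B -> else stmt B'; B' -> if B' | A else B' | ε

Left recursion appears on B.
For B: α = {if, A else}, β = {else stmt}. Rewrite as B → β B' and B' → α B' | ε.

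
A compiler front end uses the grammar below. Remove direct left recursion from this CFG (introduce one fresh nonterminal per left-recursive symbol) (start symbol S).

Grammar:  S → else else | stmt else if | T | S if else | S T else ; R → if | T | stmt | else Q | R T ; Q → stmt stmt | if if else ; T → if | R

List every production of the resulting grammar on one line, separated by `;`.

S → else else S' | stmt else if S' | T S'; R → if R' | T R' | stmt R' | else Q R'; Q → stmt stmt | if if else; T → if | R; S' → if else S' | T else S' | eps; R' → T R' | eps

Left recursion appears on S, R.
For S: α = {if else, T else}, β = {else else, stmt else if, T}. Rewrite as S → β S' and S' → α S' | ε.
For R: α = {T}, β = {if, T, stmt, else Q}. Rewrite as R → β R' and R' → α R' | ε.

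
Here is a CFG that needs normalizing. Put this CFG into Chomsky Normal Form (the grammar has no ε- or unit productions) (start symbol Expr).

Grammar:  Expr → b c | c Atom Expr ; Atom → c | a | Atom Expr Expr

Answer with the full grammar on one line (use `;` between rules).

Expr → X1 X2 | X2 Y1; Atom → c | a | Atom Y2; X1 → b; X2 → c; Y1 → Atom Expr; Y2 → Expr Expr

Introduce a nonterminal for each terminal appearing in a rule of length ≥ 2: X1 → b, X2 → c.
Binarize each right-hand side of length ≥ 3 by chaining fresh nonterminals (Y1, Y2, …): affected rules were Expr → X2 Atom Expr; Atom → Atom Expr Expr.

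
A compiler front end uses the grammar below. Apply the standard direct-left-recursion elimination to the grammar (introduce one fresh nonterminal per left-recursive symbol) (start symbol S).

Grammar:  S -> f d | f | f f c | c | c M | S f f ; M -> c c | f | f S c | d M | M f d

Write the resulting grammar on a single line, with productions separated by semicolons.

Directly left-recursive nonterminals: S, M.
For S: α = {f f}, β = {f d, f, f f c, c, c M}. Rewrite as S → β S' and S' → α S' | ε.
For M: α = {f d}, β = {c c, f, f S c, d M}. Rewrite as M → β M' and M' → α M' | ε.

S -> f d S' | f S' | f f c S' | c S' | c M S'; M -> c c M' | f M' | f S c M' | d M M'; S' -> f f S' | ε; M' -> f d M' | ε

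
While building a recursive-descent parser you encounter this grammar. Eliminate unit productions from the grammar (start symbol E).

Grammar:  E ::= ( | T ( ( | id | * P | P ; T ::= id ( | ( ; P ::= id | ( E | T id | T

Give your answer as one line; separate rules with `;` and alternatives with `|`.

Unit pairs: E ⇒* {P, T}; P ⇒* {T}.
For each unit pair (A, B), copy every non-unit production of B to A, then drop all unit productions.

E ::= ( | T ( ( | id | * P | ( E | T id | id (; T ::= id ( | (; P ::= id | ( E | T id | id ( | (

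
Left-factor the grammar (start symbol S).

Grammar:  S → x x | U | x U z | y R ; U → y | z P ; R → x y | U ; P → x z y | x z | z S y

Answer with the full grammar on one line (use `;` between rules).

S has alternatives sharing prefix 'x': factor to S → x S' with S' → x | U z.
P has alternatives sharing prefix 'x z': factor to P → x z P' with P' → y | ε.

S → U | y R | x S'; U → y | z P; R → x y | U; P → z S y | x z P'; S' → x | U z; P' → y | ε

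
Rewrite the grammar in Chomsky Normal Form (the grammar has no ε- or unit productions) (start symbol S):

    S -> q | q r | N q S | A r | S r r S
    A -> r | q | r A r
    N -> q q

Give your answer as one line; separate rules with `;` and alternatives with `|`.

Introduce a nonterminal for each terminal appearing in a rule of length ≥ 2: X1 → q, X2 → r.
Binarize each right-hand side of length ≥ 3 by chaining fresh nonterminals (Y1, Y2, …): affected rules were S → N X1 S; S → S X2 X2 S; A → X2 A X2.

S -> q | X1 X2 | N Y1 | A X2 | S Y2; A -> r | q | X2 Y4; N -> X1 X1; X1 -> q; X2 -> r; Y1 -> X1 S; Y2 -> X2 Y3; Y3 -> X2 S; Y4 -> A X2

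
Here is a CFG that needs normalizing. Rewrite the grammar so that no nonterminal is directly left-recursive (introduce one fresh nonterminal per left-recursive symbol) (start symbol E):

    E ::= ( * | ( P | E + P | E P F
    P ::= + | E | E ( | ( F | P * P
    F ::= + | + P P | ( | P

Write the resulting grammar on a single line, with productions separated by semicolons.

E ::= ( * E' | ( P E'; P ::= + P' | E P' | E ( P' | ( F P'; F ::= + | + P P | ( | P; E' ::= + P E' | P F E' | ε; P' ::= * P P' | ε

E, P are directly left-recursive.
For E: α = {+ P, P F}, β = {( *, ( P}. Rewrite as E → β E' and E' → α E' | ε.
For P: α = {* P}, β = {+, E, E (, ( F}. Rewrite as P → β P' and P' → α P' | ε.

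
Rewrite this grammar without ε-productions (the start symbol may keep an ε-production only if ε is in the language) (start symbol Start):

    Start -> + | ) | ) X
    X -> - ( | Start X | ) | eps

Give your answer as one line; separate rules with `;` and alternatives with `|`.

Start -> + | ) | ) X; X -> - ( | Start X | Start | )

Nullable set = {X}.
ε ∉ L(G), so no ε-production is kept.
Add the nullable-subset variants: X → Start X gives Start X | Start.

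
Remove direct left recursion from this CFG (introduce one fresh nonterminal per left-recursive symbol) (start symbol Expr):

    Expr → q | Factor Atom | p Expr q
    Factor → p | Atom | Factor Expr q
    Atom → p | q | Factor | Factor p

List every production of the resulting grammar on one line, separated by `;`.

Left recursion appears on Factor.
For Factor: α = {Expr q}, β = {p, Atom}. Rewrite as Factor → β Factor1 and Factor1 → α Factor1 | ε.

Expr → q | Factor Atom | p Expr q; Factor → p Factor1 | Atom Factor1; Atom → p | q | Factor | Factor p; Factor1 → Expr q Factor1 | eps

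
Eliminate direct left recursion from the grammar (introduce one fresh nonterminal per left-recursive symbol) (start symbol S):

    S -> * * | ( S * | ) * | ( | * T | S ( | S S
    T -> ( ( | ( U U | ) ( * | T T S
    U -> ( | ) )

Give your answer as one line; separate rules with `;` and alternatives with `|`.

S -> * * S' | ( S * S' | ) * S' | ( S' | * T S'; T -> ( ( T' | ( U U T' | ) ( * T'; U -> ( | ) ); S' -> ( S' | S S' | ε; T' -> T S T' | ε

Directly left-recursive nonterminals: S, T.
For S: α = {(, S}, β = {* *, ( S *, ) *, (, * T}. Rewrite as S → β S' and S' → α S' | ε.
For T: α = {T S}, β = {( (, ( U U, ) ( *}. Rewrite as T → β T' and T' → α T' | ε.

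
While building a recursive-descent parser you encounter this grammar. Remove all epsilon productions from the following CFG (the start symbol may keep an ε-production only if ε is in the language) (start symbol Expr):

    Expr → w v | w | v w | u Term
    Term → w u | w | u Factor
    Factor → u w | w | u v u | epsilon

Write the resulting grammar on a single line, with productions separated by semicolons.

Expr → w v | w | v w | u Term; Term → w u | w | u Factor | u; Factor → u w | w | u v u

Nullable set = {Factor}.
ε ∉ L(G), so no ε-production is kept.
For each production, add variants omitting each subset of nullable occurrences: Term → u Factor gives u Factor | u.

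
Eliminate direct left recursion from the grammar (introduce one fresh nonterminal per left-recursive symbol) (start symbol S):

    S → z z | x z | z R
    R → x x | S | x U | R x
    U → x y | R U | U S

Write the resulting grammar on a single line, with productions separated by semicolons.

Left recursion appears on R, U.
For R: α = {x}, β = {x x, S, x U}. Rewrite as R → β R' and R' → α R' | ε.
For U: α = {S}, β = {x y, R U}. Rewrite as U → β U' and U' → α U' | ε.

S → z z | x z | z R; R → x x R' | S R' | x U R'; U → x y U' | R U U'; R' → x R' | ε; U' → S U' | ε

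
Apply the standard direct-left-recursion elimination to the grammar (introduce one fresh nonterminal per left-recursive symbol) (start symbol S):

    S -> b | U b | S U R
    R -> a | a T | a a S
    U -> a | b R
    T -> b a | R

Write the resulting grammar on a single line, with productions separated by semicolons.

Left recursion appears on S.
For S: α = {U R}, β = {b, U b}. Rewrite as S → β S' and S' → α S' | ε.

S -> b S' | U b S'; R -> a | a T | a a S; U -> a | b R; T -> b a | R; S' -> U R S' | epsilon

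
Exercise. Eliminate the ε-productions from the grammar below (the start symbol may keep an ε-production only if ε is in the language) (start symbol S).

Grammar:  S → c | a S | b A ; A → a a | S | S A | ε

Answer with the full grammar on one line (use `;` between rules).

Nullable set = {A}.
ε ∉ L(G), so no ε-production is kept.
For each production, add variants omitting each subset of nullable occurrences: S → b A gives b A | b.

S → c | a S | b A | b; A → a a | S | S A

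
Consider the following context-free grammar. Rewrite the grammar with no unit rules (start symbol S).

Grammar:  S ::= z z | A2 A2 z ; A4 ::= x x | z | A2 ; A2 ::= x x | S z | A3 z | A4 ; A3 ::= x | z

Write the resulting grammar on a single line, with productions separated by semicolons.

Unit pairs: A2 ⇒* {A4}; A4 ⇒* {A2}.
Replace each nonterminal's rules with the union of the non-unit rules of every nonterminal it unit-derives.

S ::= z z | A2 A2 z; A4 ::= x x | z | S z | A3 z; A2 ::= x x | z | S z | A3 z; A3 ::= x | z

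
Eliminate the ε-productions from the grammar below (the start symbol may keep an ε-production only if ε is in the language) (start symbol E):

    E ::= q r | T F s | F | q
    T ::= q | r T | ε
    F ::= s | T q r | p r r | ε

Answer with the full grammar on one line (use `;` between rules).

E ::= q r | T F s | T s | F s | s | F | q | ε; T ::= q | r T | r; F ::= s | T q r | q r | p r r

Nullable nonterminals: {E, F, T}.
ε ∈ L(G) since E is nullable, so keep E → ε.
Add the nullable-subset variants: E → T F s gives T F s | T s | F s | s. T → r T gives r T | r. F → T q r gives T q r | q r.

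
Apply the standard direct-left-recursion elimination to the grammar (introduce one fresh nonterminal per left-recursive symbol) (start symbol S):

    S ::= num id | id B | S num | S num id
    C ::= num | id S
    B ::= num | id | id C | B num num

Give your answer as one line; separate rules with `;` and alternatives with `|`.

Directly left-recursive nonterminals: S, B.
For S: α = {num, num id}, β = {num id, id B}. Rewrite as S → β S' and S' → α S' | ε.
For B: α = {num num}, β = {num, id, id C}. Rewrite as B → β B' and B' → α B' | ε.

S ::= num id S' | id B S'; C ::= num | id S; B ::= num B' | id B' | id C B'; S' ::= num S' | num id S' | eps; B' ::= num num B' | eps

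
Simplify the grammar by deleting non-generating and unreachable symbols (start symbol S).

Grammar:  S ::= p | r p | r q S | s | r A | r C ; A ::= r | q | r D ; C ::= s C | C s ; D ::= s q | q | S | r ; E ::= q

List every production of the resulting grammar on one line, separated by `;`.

Generating nonterminals: {A, D, E, S}.
Reachable from S after that: {A, D, S}.
Removed useless symbols: {C, E} and every production mentioning them.

S ::= p | r p | r q S | s | r A; A ::= r | q | r D; D ::= s q | q | S | r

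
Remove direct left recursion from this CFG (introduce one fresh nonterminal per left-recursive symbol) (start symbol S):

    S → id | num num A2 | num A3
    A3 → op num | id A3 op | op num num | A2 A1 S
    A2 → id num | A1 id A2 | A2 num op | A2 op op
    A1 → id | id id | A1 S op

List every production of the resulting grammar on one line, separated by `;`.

S → id | num num A2 | num A3; A3 → op num | id A3 op | op num num | A2 A1 S; A2 → id num A2' | A1 id A2 A2'; A1 → id A1' | id id A1'; A2' → num op A2' | op op A2' | ε; A1' → S op A1' | ε

Directly left-recursive nonterminals: A2, A1.
For A2: α = {num op, op op}, β = {id num, A1 id A2}. Rewrite as A2 → β A2' and A2' → α A2' | ε.
For A1: α = {S op}, β = {id, id id}. Rewrite as A1 → β A1' and A1' → α A1' | ε.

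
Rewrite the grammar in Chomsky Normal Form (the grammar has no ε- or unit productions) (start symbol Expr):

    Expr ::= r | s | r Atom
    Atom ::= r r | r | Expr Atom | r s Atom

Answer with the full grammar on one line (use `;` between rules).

Introduce a nonterminal for each terminal appearing in a rule of length ≥ 2: X1 → r, X2 → s.
Binarize each right-hand side of length ≥ 3 by chaining fresh nonterminals (Y1, Y2, …): affected rules were Atom → X1 X2 Atom.

Expr ::= r | s | X1 Atom; Atom ::= X1 X1 | r | Expr Atom | X1 Y1; X1 ::= r; X2 ::= s; Y1 ::= X2 Atom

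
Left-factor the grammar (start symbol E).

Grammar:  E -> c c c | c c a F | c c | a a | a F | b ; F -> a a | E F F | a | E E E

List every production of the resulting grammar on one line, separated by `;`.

E -> b | c c E' | a E''; F -> a F' | E F''; E' -> c | a F | ε; E'' -> a | F; F' -> a | ε; F'' -> F F | E E

E has alternatives sharing prefix 'c c': factor to E → c c E' with E' → c | a F | ε.
E has alternatives sharing prefix 'a': factor to E → a E'' with E'' → a | F.
F has alternatives sharing prefix 'a': factor to F → a F' with F' → a | ε.
F has alternatives sharing prefix 'E': factor to F → E F'' with F'' → F F | E E.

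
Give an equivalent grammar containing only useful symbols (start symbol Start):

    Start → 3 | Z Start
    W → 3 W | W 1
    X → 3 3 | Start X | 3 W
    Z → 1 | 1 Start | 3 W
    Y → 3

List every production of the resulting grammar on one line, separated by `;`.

Start → 3 | Z Start; Z → 1 | 1 Start

Generating nonterminals: {Start, X, Y, Z}.
Reachable from Start after that: {Start, Z}.
Removed useless symbols: {W, X, Y} and every production mentioning them.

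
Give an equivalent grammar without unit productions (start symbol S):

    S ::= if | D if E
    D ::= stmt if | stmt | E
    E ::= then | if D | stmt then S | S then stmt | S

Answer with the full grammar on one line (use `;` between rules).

S ::= if | D if E; D ::= if | D if E | then | if D | stmt then S | S then stmt | stmt if | stmt; E ::= then | if D | stmt then S | S then stmt | if | D if E

Unit pairs: D ⇒* {E, S}; E ⇒* {S}.
For every A with A ⇒* B via unit rules, add B's non-unit alternatives to A; then delete every rule of the form X → Y.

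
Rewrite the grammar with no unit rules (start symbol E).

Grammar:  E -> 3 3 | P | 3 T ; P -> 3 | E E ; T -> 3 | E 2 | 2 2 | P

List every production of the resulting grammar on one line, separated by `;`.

E -> 3 3 | 3 T | 3 | E E; P -> 3 | E E; T -> 3 | E E | E 2 | 2 2

Unit pairs: E ⇒* {P}; T ⇒* {P}.
For each unit pair (A, B), copy every non-unit production of B to A, then drop all unit productions.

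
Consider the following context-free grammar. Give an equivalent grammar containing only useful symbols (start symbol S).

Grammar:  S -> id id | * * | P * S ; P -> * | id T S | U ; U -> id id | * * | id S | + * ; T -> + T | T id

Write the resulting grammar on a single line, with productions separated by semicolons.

S -> id id | * * | P * S; P -> * | U; U -> id id | * * | id S | + *

Generating nonterminals: {P, S, U}.
Reachable from S after that: {P, S, U}.
Removed useless symbols: {T} and every production mentioning them.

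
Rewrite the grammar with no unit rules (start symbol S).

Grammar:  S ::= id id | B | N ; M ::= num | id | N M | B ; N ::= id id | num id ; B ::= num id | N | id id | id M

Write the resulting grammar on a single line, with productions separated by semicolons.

S ::= num id | id id | id M; M ::= num id | id id | id M | num | id | N M; N ::= id id | num id; B ::= num id | id id | id M

Unit pairs: B ⇒* {N}; M ⇒* {B, N}; S ⇒* {B, N}.
Replace each nonterminal's rules with the union of the non-unit rules of every nonterminal it unit-derives.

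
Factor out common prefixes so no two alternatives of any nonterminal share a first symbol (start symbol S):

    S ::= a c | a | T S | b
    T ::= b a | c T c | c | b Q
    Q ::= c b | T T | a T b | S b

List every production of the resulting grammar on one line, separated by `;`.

S has alternatives sharing prefix 'a': factor to S → a S' with S' → c | ε.
T has alternatives sharing prefix 'b': factor to T → b T' with T' → a | Q.
T has alternatives sharing prefix 'c': factor to T → c T'' with T'' → T c | ε.

S ::= T S | b | a S'; T ::= b T' | c T''; Q ::= c b | T T | a T b | S b; S' ::= c | ε; T' ::= a | Q; T'' ::= T c | ε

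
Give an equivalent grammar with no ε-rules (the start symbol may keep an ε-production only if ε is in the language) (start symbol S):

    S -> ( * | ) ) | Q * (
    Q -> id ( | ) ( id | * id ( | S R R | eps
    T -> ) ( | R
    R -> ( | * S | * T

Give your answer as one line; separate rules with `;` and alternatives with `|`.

Nullable nonterminals: {Q}.
ε ∉ L(G), so no ε-production is kept.
Expand every rule over subsets of its nullable positions: S → Q * ( gives Q * ( | * (.

S -> ( * | ) ) | Q * ( | * (; Q -> id ( | ) ( id | * id ( | S R R; T -> ) ( | R; R -> ( | * S | * T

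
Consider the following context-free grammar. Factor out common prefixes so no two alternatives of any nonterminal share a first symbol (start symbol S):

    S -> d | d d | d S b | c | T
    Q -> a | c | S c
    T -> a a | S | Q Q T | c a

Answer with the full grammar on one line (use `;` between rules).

S -> c | T | d S'; Q -> a | c | S c; T -> a a | S | Q Q T | c a; S' -> ε | d | S b

S has alternatives sharing prefix 'd': factor to S → d S' with S' → ε | d | S b.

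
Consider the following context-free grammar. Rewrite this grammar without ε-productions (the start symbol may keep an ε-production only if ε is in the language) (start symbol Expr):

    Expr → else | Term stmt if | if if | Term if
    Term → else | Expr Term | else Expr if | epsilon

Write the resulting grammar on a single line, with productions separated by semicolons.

The nullable symbols are {Term}.
ε ∉ L(G), so no ε-production is kept.
Add the nullable-subset variants: Expr → Term stmt if gives Term stmt if | stmt if. Expr → Term if gives Term if | if. Term → Expr Term gives Expr Term | Expr.

Expr → else | Term stmt if | stmt if | if if | Term if | if; Term → else | Expr Term | Expr | else Expr if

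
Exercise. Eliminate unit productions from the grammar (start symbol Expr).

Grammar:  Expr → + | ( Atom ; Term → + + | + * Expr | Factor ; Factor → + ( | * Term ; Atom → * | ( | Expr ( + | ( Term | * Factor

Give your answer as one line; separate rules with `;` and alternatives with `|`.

Unit pairs: Term ⇒* {Factor}.
For each unit pair (A, B), copy every non-unit production of B to A, then drop all unit productions.

Expr → + | ( Atom; Term → + + | + * Expr | + ( | * Term; Factor → + ( | * Term; Atom → * | ( | Expr ( + | ( Term | * Factor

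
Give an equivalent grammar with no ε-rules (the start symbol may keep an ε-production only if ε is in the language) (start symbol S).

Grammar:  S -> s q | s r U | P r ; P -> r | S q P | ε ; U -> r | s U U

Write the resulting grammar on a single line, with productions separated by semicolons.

Nullable nonterminals: {P}.
ε ∉ L(G), so no ε-production is kept.
Add the nullable-subset variants: S → P r gives P r | r. P → S q P gives S q P | S q.

S -> s q | s r U | P r | r; P -> r | S q P | S q; U -> r | s U U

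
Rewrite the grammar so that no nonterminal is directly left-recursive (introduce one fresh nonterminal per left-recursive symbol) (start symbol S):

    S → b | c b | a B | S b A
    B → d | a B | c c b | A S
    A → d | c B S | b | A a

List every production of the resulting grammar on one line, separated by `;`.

Left recursion appears on S, A.
For S: α = {b A}, β = {b, c b, a B}. Rewrite as S → β S' and S' → α S' | ε.
For A: α = {a}, β = {d, c B S, b}. Rewrite as A → β A' and A' → α A' | ε.

S → b S' | c b S' | a B S'; B → d | a B | c c b | A S; A → d A' | c B S A' | b A'; S' → b A S' | ε; A' → a A' | ε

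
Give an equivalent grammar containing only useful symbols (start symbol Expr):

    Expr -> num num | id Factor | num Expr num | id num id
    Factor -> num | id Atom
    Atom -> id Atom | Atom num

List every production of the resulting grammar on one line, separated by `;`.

Expr -> num num | id Factor | num Expr num | id num id; Factor -> num

Generating nonterminals: {Expr, Factor}.
Reachable from Expr after that: {Expr, Factor}.
Removed useless symbols: {Atom} and every production mentioning them.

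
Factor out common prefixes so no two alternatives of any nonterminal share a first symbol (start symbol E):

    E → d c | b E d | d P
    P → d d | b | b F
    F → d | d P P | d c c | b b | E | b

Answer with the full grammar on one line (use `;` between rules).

E → b E d | d E'; P → d d | b P'; F → E | d F' | b F''; E' → c | P; P' → eps | F; F' → eps | P P | c c; F'' → b | eps

E has alternatives sharing prefix 'd': factor to E → d E' with E' → c | P.
P has alternatives sharing prefix 'b': factor to P → b P' with P' → ε | F.
F has alternatives sharing prefix 'd': factor to F → d F' with F' → ε | P P | c c.
F has alternatives sharing prefix 'b': factor to F → b F'' with F'' → b | ε.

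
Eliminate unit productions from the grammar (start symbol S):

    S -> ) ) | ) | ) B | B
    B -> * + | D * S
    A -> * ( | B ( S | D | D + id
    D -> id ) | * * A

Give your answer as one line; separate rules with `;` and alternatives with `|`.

S -> * + | D * S | ) ) | ) | ) B; B -> * + | D * S; A -> id ) | * * A | * ( | B ( S | D + id; D -> id ) | * * A

Unit pairs: A ⇒* {D}; S ⇒* {B}.
For every A with A ⇒* B via unit rules, add B's non-unit alternatives to A; then delete every rule of the form X → Y.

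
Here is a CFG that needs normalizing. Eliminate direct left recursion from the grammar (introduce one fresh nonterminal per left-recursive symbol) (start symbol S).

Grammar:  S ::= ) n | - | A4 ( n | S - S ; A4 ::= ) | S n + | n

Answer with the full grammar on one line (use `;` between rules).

S ::= ) n S' | - S' | A4 ( n S'; A4 ::= ) | S n + | n; S' ::= - S S' | ε

S is directly left-recursive.
For S: α = {- S}, β = {) n, -, A4 ( n}. Rewrite as S → β S' and S' → α S' | ε.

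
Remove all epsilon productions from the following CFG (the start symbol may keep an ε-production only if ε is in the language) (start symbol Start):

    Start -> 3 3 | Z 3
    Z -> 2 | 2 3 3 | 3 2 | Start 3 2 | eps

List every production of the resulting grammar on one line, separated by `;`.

Start -> 3 3 | Z 3 | 3; Z -> 2 | 2 3 3 | 3 2 | Start 3 2

The nullable symbols are {Z}.
ε ∉ L(G), so no ε-production is kept.
For each production, add variants omitting each subset of nullable occurrences: Start → Z 3 gives Z 3 | 3.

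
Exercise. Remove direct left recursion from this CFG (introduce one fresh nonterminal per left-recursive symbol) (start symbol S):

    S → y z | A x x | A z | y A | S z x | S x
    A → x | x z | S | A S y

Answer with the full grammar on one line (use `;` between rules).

S → y z S' | A x x S' | A z S' | y A S'; A → x A' | x z A' | S A'; S' → z x S' | x S' | epsilon; A' → S y A' | epsilon

Left recursion appears on S, A.
For S: α = {z x, x}, β = {y z, A x x, A z, y A}. Rewrite as S → β S' and S' → α S' | ε.
For A: α = {S y}, β = {x, x z, S}. Rewrite as A → β A' and A' → α A' | ε.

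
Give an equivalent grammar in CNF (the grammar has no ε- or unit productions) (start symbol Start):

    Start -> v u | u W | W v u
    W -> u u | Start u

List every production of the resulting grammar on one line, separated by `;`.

Start -> X1 X2 | X2 W | W Y1; W -> X2 X2 | Start X2; X1 -> v; X2 -> u; Y1 -> X1 X2

Introduce a nonterminal for each terminal appearing in a rule of length ≥ 2: X1 → v, X2 → u.
Binarize each right-hand side of length ≥ 3 by chaining fresh nonterminals (Y1, Y2, …): affected rules were Start → W X1 X2.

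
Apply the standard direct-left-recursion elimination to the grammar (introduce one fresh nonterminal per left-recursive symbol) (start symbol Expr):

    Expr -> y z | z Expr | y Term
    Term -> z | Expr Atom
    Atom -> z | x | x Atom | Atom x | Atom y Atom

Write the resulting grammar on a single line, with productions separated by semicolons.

Left recursion appears on Atom.
For Atom: α = {x, y Atom}, β = {z, x, x Atom}. Rewrite as Atom → β Atom1 and Atom1 → α Atom1 | ε.

Expr -> y z | z Expr | y Term; Term -> z | Expr Atom; Atom -> z Atom1 | x Atom1 | x Atom Atom1; Atom1 -> x Atom1 | y Atom Atom1 | ε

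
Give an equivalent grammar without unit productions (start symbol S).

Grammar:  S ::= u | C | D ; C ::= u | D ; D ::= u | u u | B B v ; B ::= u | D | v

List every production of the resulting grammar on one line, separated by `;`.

S ::= u | u u | B B v; C ::= u | u u | B B v; D ::= u | u u | B B v; B ::= u | v | u u | B B v

Unit pairs: B ⇒* {D}; C ⇒* {D}; S ⇒* {C, D}.
Replace each nonterminal's rules with the union of the non-unit rules of every nonterminal it unit-derives.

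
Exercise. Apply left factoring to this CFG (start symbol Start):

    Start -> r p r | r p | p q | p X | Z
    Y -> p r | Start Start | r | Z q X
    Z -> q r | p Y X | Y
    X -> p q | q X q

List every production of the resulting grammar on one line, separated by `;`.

Start has alternatives sharing prefix 'r p': factor to Start → r p Start1 with Start1 → r | ε.
Start has alternatives sharing prefix 'p': factor to Start → p Start2 with Start2 → q | X.

Start -> Z | r p Start1 | p Start2; Y -> p r | Start Start | r | Z q X; Z -> q r | p Y X | Y; X -> p q | q X q; Start1 -> r | ε; Start2 -> q | X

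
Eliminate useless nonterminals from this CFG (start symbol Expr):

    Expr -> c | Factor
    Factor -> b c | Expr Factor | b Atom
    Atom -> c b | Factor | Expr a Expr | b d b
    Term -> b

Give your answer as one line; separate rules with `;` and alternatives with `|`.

Generating nonterminals: {Atom, Expr, Factor, Term}.
Reachable from Expr after that: {Atom, Expr, Factor}.
Removed useless symbols: {Term} and every production mentioning them.

Expr -> c | Factor; Factor -> b c | Expr Factor | b Atom; Atom -> c b | Factor | Expr a Expr | b d b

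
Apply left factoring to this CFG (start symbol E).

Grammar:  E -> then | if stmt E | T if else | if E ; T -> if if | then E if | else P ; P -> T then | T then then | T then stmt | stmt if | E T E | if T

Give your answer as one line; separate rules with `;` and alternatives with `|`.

E has alternatives sharing prefix 'if': factor to E → if E' with E' → stmt E | E.
P has alternatives sharing prefix 'T then': factor to P → T then P' with P' → ε | then | stmt.

E -> then | T if else | if E'; T -> if if | then E if | else P; P -> stmt if | E T E | if T | T then P'; E' -> stmt E | E; P' -> ε | then | stmt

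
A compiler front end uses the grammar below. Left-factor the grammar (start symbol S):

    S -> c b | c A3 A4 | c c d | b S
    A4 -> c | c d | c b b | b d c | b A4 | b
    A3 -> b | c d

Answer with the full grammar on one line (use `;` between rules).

S -> b S | c S'; A4 -> c A4' | b A4''; A3 -> b | c d; S' -> b | A3 A4 | c d; A4' -> ε | d | b b; A4'' -> d c | A4 | ε

S has alternatives sharing prefix 'c': factor to S → c S' with S' → b | A3 A4 | c d.
A4 has alternatives sharing prefix 'c': factor to A4 → c A4' with A4' → ε | d | b b.
A4 has alternatives sharing prefix 'b': factor to A4 → b A4'' with A4'' → d c | A4 | ε.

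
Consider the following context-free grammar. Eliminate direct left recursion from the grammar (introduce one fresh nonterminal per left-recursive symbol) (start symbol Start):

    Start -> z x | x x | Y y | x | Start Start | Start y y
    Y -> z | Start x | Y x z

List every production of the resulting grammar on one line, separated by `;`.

Start -> z x Start1 | x x Start1 | Y y Start1 | x Start1; Y -> z Y1 | Start x Y1; Start1 -> Start Start1 | y y Start1 | epsilon; Y1 -> x z Y1 | epsilon

Left recursion appears on Start, Y.
For Start: α = {Start, y y}, β = {z x, x x, Y y, x}. Rewrite as Start → β Start1 and Start1 → α Start1 | ε.
For Y: α = {x z}, β = {z, Start x}. Rewrite as Y → β Y1 and Y1 → α Y1 | ε.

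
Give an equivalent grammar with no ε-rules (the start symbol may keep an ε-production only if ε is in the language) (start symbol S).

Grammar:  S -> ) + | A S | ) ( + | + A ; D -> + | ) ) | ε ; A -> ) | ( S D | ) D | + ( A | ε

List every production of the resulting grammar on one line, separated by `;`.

The nullable symbols are {A, D}.
ε ∉ L(G), so no ε-production is kept.
Expand every rule over subsets of its nullable positions: S → + A gives + A | +. A → ( S D gives ( S D | ( S. A → + ( A gives + ( A | + (.

S -> ) + | A S | ) ( + | + A | +; D -> + | ) ); A -> ) | ( S D | ( S | ) D | + ( A | + (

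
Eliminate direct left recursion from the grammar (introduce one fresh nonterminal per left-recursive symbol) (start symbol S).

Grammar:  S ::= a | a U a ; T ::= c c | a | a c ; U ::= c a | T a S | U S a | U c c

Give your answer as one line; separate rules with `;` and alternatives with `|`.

S ::= a | a U a; T ::= c c | a | a c; U ::= c a U' | T a S U'; U' ::= S a U' | c c U' | ε

Left recursion appears on U.
For U: α = {S a, c c}, β = {c a, T a S}. Rewrite as U → β U' and U' → α U' | ε.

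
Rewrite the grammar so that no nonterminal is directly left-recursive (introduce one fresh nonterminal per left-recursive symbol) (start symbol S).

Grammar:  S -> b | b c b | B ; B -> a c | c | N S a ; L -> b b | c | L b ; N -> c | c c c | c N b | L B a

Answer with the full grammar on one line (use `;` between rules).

S -> b | b c b | B; B -> a c | c | N S a; L -> b b L' | c L'; N -> c | c c c | c N b | L B a; L' -> b L' | ε

L is directly left-recursive.
For L: α = {b}, β = {b b, c}. Rewrite as L → β L' and L' → α L' | ε.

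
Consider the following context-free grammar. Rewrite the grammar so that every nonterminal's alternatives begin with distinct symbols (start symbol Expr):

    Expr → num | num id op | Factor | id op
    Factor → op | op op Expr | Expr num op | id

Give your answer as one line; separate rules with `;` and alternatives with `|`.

Expr → Factor | id op | num Expr1; Factor → Expr num op | id | op Factor1; Expr1 → ε | id op; Factor1 → ε | op Expr

Expr has alternatives sharing prefix 'num': factor to Expr → num Expr1 with Expr1 → ε | id op.
Factor has alternatives sharing prefix 'op': factor to Factor → op Factor1 with Factor1 → ε | op Expr.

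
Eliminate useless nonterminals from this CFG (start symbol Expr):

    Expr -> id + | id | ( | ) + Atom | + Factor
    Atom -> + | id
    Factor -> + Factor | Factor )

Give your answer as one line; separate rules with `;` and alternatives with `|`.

Generating nonterminals: {Atom, Expr}.
Reachable from Expr after that: {Atom, Expr}.
Removed useless symbols: {Factor} and every production mentioning them.

Expr -> id + | id | ( | ) + Atom; Atom -> + | id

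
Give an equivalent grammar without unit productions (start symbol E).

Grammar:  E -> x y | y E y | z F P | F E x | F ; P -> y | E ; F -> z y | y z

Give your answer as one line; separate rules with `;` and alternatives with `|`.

E -> x y | y E y | z F P | F E x | z y | y z; P -> x y | y E y | z F P | F E x | y | z y | y z; F -> z y | y z

Unit pairs: E ⇒* {F}; P ⇒* {E, F}.
For every A with A ⇒* B via unit rules, add B's non-unit alternatives to A; then delete every rule of the form X → Y.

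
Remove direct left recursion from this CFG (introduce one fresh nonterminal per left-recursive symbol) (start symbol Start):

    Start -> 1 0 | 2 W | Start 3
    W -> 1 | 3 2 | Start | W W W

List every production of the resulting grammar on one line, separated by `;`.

Start -> 1 0 Start1 | 2 W Start1; W -> 1 W1 | 3 2 W1 | Start W1; Start1 -> 3 Start1 | epsilon; W1 -> W W W1 | epsilon

Directly left-recursive nonterminals: Start, W.
For Start: α = {3}, β = {1 0, 2 W}. Rewrite as Start → β Start1 and Start1 → α Start1 | ε.
For W: α = {W W}, β = {1, 3 2, Start}. Rewrite as W → β W1 and W1 → α W1 | ε.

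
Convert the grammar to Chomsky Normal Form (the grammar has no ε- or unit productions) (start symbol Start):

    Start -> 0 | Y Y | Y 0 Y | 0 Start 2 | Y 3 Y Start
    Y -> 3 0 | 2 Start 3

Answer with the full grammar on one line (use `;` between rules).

Start -> 0 | Y Y | Y Y1 | X1 Y2 | Y Y3; Y -> X3 X1 | X2 Y5; X1 -> 0; X2 -> 2; X3 -> 3; Y1 -> X1 Y; Y2 -> Start X2; Y3 -> X3 Y4; Y4 -> Y Start; Y5 -> Start X3

Introduce a nonterminal for each terminal appearing in a rule of length ≥ 2: X1 → 0, X2 → 2, X3 → 3.
Binarize each right-hand side of length ≥ 3 by chaining fresh nonterminals (Y1, Y2, …): affected rules were Start → Y X1 Y; Start → X1 Start X2; Start → Y X3 Y Start; Y → X2 Start X3.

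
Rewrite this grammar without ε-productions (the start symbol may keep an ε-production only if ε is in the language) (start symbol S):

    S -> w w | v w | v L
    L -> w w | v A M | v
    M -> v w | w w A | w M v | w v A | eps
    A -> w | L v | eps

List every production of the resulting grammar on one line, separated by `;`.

The nullable symbols are {A, M}.
ε ∉ L(G), so no ε-production is kept.
For each production, add variants omitting each subset of nullable occurrences: L → v A M gives v A M | v A | v M | v. M → w w A gives w w A | w w. M → w M v gives w M v | w v.

S -> w w | v w | v L; L -> w w | v A M | v A | v M | v; M -> v w | w w A | w w | w M v | w v | w v A; A -> w | L v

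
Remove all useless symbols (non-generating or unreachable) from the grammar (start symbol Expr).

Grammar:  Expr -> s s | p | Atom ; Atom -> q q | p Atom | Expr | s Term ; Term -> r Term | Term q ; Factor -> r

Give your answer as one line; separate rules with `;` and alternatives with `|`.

Expr -> s s | p | Atom; Atom -> q q | p Atom | Expr

Generating nonterminals: {Atom, Expr, Factor}.
Reachable from Expr after that: {Atom, Expr}.
Removed useless symbols: {Factor, Term} and every production mentioning them.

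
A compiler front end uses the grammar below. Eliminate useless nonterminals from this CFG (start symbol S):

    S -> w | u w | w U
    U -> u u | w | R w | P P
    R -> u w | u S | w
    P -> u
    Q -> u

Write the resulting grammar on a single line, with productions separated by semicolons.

S -> w | u w | w U; U -> u u | w | R w | P P; R -> u w | u S | w; P -> u

Generating nonterminals: {P, Q, R, S, U}.
Reachable from S after that: {P, R, S, U}.
Removed useless symbols: {Q} and every production mentioning them.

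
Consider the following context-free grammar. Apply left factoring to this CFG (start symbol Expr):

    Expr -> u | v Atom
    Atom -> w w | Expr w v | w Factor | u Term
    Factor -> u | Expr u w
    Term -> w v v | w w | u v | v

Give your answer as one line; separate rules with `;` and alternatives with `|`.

Expr -> u | v Atom; Atom -> Expr w v | u Term | w Atom1; Factor -> u | Expr u w; Term -> u v | v | w Term1; Atom1 -> w | Factor; Term1 -> v v | w

Atom has alternatives sharing prefix 'w': factor to Atom → w Atom1 with Atom1 → w | Factor.
Term has alternatives sharing prefix 'w': factor to Term → w Term1 with Term1 → v v | w.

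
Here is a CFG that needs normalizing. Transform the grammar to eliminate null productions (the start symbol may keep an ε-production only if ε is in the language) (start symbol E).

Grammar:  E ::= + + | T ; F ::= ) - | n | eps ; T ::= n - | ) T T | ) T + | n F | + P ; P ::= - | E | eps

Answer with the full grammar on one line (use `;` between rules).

Nullable nonterminals: {F, P}.
ε ∉ L(G), so no ε-production is kept.
Expand every rule over subsets of its nullable positions: T → n F gives n F | n. T → + P gives + P | +.

E ::= + + | T; F ::= ) - | n; T ::= n - | ) T T | ) T + | n F | n | + P | +; P ::= - | E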